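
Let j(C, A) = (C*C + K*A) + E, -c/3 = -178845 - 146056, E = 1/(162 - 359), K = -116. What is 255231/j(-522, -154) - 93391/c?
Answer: 59899493504/76476821885 ≈ 0.78324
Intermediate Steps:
E = -1/197 (E = 1/(-197) = -1/197 ≈ -0.0050761)
c = 974703 (c = -3*(-178845 - 146056) = -3*(-324901) = 974703)
j(C, A) = -1/197 + C**2 - 116*A (j(C, A) = (C*C - 116*A) - 1/197 = (C**2 - 116*A) - 1/197 = -1/197 + C**2 - 116*A)
255231/j(-522, -154) - 93391/c = 255231/(-1/197 + (-522)**2 - 116*(-154)) - 93391/974703 = 255231/(-1/197 + 272484 + 17864) - 93391*1/974703 = 255231/(57198555/197) - 93391/974703 = 255231*(197/57198555) - 93391/974703 = 620747/706155 - 93391/974703 = 59899493504/76476821885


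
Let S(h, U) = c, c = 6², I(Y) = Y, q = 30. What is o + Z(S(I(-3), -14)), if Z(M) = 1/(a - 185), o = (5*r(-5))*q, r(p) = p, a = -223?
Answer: -306001/408 ≈ -750.00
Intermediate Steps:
o = -750 (o = (5*(-5))*30 = -25*30 = -750)
c = 36
S(h, U) = 36
Z(M) = -1/408 (Z(M) = 1/(-223 - 185) = 1/(-408) = -1/408)
o + Z(S(I(-3), -14)) = -750 - 1/408 = -306001/408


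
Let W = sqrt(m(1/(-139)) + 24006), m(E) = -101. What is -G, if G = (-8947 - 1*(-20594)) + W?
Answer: -11647 - sqrt(23905) ≈ -11802.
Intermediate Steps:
W = sqrt(23905) (W = sqrt(-101 + 24006) = sqrt(23905) ≈ 154.61)
G = 11647 + sqrt(23905) (G = (-8947 - 1*(-20594)) + sqrt(23905) = (-8947 + 20594) + sqrt(23905) = 11647 + sqrt(23905) ≈ 11802.)
-G = -(11647 + sqrt(23905)) = -11647 - sqrt(23905)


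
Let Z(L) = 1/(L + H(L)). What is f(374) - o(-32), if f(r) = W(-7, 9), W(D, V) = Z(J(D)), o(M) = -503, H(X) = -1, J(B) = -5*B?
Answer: 17103/34 ≈ 503.03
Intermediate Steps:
Z(L) = 1/(-1 + L) (Z(L) = 1/(L - 1) = 1/(-1 + L))
W(D, V) = 1/(-1 - 5*D)
f(r) = 1/34 (f(r) = -1/(1 + 5*(-7)) = -1/(1 - 35) = -1/(-34) = -1*(-1/34) = 1/34)
f(374) - o(-32) = 1/34 - 1*(-503) = 1/34 + 503 = 17103/34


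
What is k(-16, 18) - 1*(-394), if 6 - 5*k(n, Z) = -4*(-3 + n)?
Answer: 380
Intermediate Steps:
k(n, Z) = -6/5 + 4*n/5 (k(n, Z) = 6/5 - (-4)*(-3 + n)/5 = 6/5 - (12 - 4*n)/5 = 6/5 + (-12/5 + 4*n/5) = -6/5 + 4*n/5)
k(-16, 18) - 1*(-394) = (-6/5 + (⅘)*(-16)) - 1*(-394) = (-6/5 - 64/5) + 394 = -14 + 394 = 380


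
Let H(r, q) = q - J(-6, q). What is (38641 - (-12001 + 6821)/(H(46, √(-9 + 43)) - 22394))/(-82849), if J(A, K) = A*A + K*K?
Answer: -9749670115711/20904097712719 + 2590*√34/20904097712719 ≈ -0.46640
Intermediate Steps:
J(A, K) = A² + K²
H(r, q) = -36 + q - q² (H(r, q) = q - ((-6)² + q²) = q - (36 + q²) = q + (-36 - q²) = -36 + q - q²)
(38641 - (-12001 + 6821)/(H(46, √(-9 + 43)) - 22394))/(-82849) = (38641 - (-12001 + 6821)/((-36 + √(-9 + 43) - (√(-9 + 43))²) - 22394))/(-82849) = (38641 - (-5180)/((-36 + √34 - (√34)²) - 22394))*(-1/82849) = (38641 - (-5180)/((-36 + √34 - 1*34) - 22394))*(-1/82849) = (38641 - (-5180)/((-36 + √34 - 34) - 22394))*(-1/82849) = (38641 - (-5180)/((-70 + √34) - 22394))*(-1/82849) = (38641 - (-5180)/(-22464 + √34))*(-1/82849) = (38641 + 5180/(-22464 + √34))*(-1/82849) = -38641/82849 - 5180/(82849*(-22464 + √34))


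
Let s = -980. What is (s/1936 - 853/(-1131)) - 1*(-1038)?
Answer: 568341109/547404 ≈ 1038.2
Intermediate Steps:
(s/1936 - 853/(-1131)) - 1*(-1038) = (-980/1936 - 853/(-1131)) - 1*(-1038) = (-980*1/1936 - 853*(-1/1131)) + 1038 = (-245/484 + 853/1131) + 1038 = 135757/547404 + 1038 = 568341109/547404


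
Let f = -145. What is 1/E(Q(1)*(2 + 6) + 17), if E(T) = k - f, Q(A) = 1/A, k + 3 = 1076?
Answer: 1/1218 ≈ 0.00082102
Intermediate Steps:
k = 1073 (k = -3 + 1076 = 1073)
Q(A) = 1/A
E(T) = 1218 (E(T) = 1073 - 1*(-145) = 1073 + 145 = 1218)
1/E(Q(1)*(2 + 6) + 17) = 1/1218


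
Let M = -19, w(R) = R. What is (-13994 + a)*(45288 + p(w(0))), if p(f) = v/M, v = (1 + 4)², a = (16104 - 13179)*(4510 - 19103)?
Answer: -36739812577993/19 ≈ -1.9337e+12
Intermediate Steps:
a = -42684525 (a = 2925*(-14593) = -42684525)
v = 25 (v = 5² = 25)
p(f) = -25/19 (p(f) = 25/(-19) = 25*(-1/19) = -25/19)
(-13994 + a)*(45288 + p(w(0))) = (-13994 - 42684525)*(45288 - 25/19) = -42698519*860447/19 = -36739812577993/19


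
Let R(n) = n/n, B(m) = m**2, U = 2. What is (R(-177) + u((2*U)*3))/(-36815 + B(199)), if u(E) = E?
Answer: 13/2786 ≈ 0.0046662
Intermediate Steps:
R(n) = 1
(R(-177) + u((2*U)*3))/(-36815 + B(199)) = (1 + (2*2)*3)/(-36815 + 199**2) = (1 + 4*3)/(-36815 + 39601) = (1 + 12)/2786 = 13*(1/2786) = 13/2786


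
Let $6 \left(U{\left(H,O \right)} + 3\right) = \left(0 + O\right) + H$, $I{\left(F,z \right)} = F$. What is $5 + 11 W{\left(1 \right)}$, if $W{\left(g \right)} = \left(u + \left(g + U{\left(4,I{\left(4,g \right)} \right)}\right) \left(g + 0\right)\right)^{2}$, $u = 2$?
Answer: $\frac{221}{9} \approx 24.556$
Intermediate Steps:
$U{\left(H,O \right)} = -3 + \frac{H}{6} + \frac{O}{6}$ ($U{\left(H,O \right)} = -3 + \frac{\left(0 + O\right) + H}{6} = -3 + \frac{O + H}{6} = -3 + \frac{H + O}{6} = -3 + \left(\frac{H}{6} + \frac{O}{6}\right) = -3 + \frac{H}{6} + \frac{O}{6}$)
$W{\left(g \right)} = \left(2 + g \left(- \frac{5}{3} + g\right)\right)^{2}$ ($W{\left(g \right)} = \left(2 + \left(g + \left(-3 + \frac{1}{6} \cdot 4 + \frac{1}{6} \cdot 4\right)\right) \left(g + 0\right)\right)^{2} = \left(2 + \left(g + \left(-3 + \frac{2}{3} + \frac{2}{3}\right)\right) g\right)^{2} = \left(2 + \left(g - \frac{5}{3}\right) g\right)^{2} = \left(2 + \left(- \frac{5}{3} + g\right) g\right)^{2} = \left(2 + g \left(- \frac{5}{3} + g\right)\right)^{2}$)
$5 + 11 W{\left(1 \right)} = 5 + 11 \frac{\left(6 - 5 + 3 \cdot 1^{2}\right)^{2}}{9} = 5 + 11 \frac{\left(6 - 5 + 3 \cdot 1\right)^{2}}{9} = 5 + 11 \frac{\left(6 - 5 + 3\right)^{2}}{9} = 5 + 11 \frac{4^{2}}{9} = 5 + 11 \cdot \frac{1}{9} \cdot 16 = 5 + 11 \cdot \frac{16}{9} = 5 + \frac{176}{9} = \frac{221}{9}$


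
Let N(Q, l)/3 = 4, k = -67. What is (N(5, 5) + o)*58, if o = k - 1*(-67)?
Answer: 696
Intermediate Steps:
N(Q, l) = 12 (N(Q, l) = 3*4 = 12)
o = 0 (o = -67 - 1*(-67) = -67 + 67 = 0)
(N(5, 5) + o)*58 = (12 + 0)*58 = 12*58 = 696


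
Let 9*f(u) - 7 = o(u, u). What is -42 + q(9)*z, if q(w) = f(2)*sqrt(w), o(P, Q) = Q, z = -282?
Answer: -888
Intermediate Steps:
f(u) = 7/9 + u/9
q(w) = sqrt(w) (q(w) = (7/9 + (1/9)*2)*sqrt(w) = (7/9 + 2/9)*sqrt(w) = 1*sqrt(w) = sqrt(w))
-42 + q(9)*z = -42 + sqrt(9)*(-282) = -42 + 3*(-282) = -42 - 846 = -888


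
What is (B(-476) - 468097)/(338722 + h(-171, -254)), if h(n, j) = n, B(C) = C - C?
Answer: -468097/338551 ≈ -1.3826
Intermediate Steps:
B(C) = 0
(B(-476) - 468097)/(338722 + h(-171, -254)) = (0 - 468097)/(338722 - 171) = -468097/338551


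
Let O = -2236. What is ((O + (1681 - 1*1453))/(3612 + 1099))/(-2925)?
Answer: 2008/13779675 ≈ 0.00014572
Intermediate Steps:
((O + (1681 - 1*1453))/(3612 + 1099))/(-2925) = ((-2236 + (1681 - 1*1453))/(3612 + 1099))/(-2925) = ((-2236 + (1681 - 1453))/4711)*(-1/2925) = ((-2236 + 228)*(1/4711))*(-1/2925) = -2008*1/4711*(-1/2925) = -2008/4711*(-1/2925) = 2008/13779675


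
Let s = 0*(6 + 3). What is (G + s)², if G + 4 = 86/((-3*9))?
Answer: 37636/729 ≈ 51.627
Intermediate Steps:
G = -194/27 (G = -4 + 86/((-3*9)) = -4 + 86/(-27) = -4 + 86*(-1/27) = -4 - 86/27 = -194/27 ≈ -7.1852)
s = 0 (s = 0*9 = 0)
(G + s)² = (-194/27 + 0)² = (-194/27)² = 37636/729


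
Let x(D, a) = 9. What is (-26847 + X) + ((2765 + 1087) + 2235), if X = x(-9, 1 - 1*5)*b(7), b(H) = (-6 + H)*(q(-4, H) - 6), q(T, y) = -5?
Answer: -20859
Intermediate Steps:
b(H) = 66 - 11*H (b(H) = (-6 + H)*(-5 - 6) = (-6 + H)*(-11) = 66 - 11*H)
X = -99 (X = 9*(66 - 11*7) = 9*(66 - 77) = 9*(-11) = -99)
(-26847 + X) + ((2765 + 1087) + 2235) = (-26847 - 99) + ((2765 + 1087) + 2235) = -26946 + (3852 + 2235) = -26946 + 6087 = -20859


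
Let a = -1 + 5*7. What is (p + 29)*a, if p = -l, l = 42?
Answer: -442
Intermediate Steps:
p = -42 (p = -1*42 = -42)
a = 34 (a = -1 + 35 = 34)
(p + 29)*a = (-42 + 29)*34 = -13*34 = -442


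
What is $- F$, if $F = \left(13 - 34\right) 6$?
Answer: $126$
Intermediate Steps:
$F = -126$ ($F = \left(-21\right) 6 = -126$)
$- F = \left(-1\right) \left(-126\right) = 126$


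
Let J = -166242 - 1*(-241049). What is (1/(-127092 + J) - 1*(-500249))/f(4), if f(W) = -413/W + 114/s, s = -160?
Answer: -418488303424/86970869 ≈ -4811.8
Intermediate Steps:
J = 74807 (J = -166242 + 241049 = 74807)
f(W) = -57/80 - 413/W (f(W) = -413/W + 114/(-160) = -413/W + 114*(-1/160) = -413/W - 57/80 = -57/80 - 413/W)
(1/(-127092 + J) - 1*(-500249))/f(4) = (1/(-127092 + 74807) - 1*(-500249))/(-57/80 - 413/4) = (1/(-52285) + 500249)/(-57/80 - 413*¼) = (-1/52285 + 500249)/(-57/80 - 413/4) = 26155518964/(52285*(-8317/80)) = (26155518964/52285)*(-80/8317) = -418488303424/86970869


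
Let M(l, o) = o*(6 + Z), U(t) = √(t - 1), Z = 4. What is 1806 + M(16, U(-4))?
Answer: 1806 + 10*I*√5 ≈ 1806.0 + 22.361*I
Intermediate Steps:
U(t) = √(-1 + t)
M(l, o) = 10*o (M(l, o) = o*(6 + 4) = o*10 = 10*o)
1806 + M(16, U(-4)) = 1806 + 10*√(-1 - 4) = 1806 + 10*√(-5) = 1806 + 10*(I*√5) = 1806 + 10*I*√5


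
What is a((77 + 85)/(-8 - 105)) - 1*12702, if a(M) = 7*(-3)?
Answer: -12723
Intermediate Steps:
a(M) = -21
a((77 + 85)/(-8 - 105)) - 1*12702 = -21 - 1*12702 = -21 - 12702 = -12723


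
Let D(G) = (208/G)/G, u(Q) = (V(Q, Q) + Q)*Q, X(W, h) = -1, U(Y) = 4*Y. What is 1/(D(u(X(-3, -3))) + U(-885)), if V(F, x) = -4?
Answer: -25/88292 ≈ -0.00028315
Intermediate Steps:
u(Q) = Q*(-4 + Q) (u(Q) = (-4 + Q)*Q = Q*(-4 + Q))
D(G) = 208/G²
1/(D(u(X(-3, -3))) + U(-885)) = 1/(208/(-(-4 - 1))² + 4*(-885)) = 1/(208/(-1*(-5))² - 3540) = 1/(208/5² - 3540) = 1/(208*(1/25) - 3540) = 1/(208/25 - 3540) = 1/(-88292/25) = -25/88292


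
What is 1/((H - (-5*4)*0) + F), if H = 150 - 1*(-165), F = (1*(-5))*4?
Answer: 1/295 ≈ 0.0033898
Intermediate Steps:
F = -20 (F = -5*4 = -20)
H = 315 (H = 150 + 165 = 315)
1/((H - (-5*4)*0) + F) = 1/((315 - (-5*4)*0) - 20) = 1/((315 - (-20)*0) - 20) = 1/((315 - 1*0) - 20) = 1/((315 + 0) - 20) = 1/(315 - 20) = 1/295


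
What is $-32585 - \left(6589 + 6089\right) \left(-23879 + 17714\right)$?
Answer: $78127285$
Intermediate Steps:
$-32585 - \left(6589 + 6089\right) \left(-23879 + 17714\right) = -32585 - 12678 \left(-6165\right) = -32585 - -78159870 = -32585 + 78159870 = 78127285$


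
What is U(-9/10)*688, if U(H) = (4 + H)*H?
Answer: -47988/25 ≈ -1919.5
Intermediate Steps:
U(H) = H*(4 + H)
U(-9/10)*688 = ((-9/10)*(4 - 9/10))*688 = ((-9*1/10)*(4 - 9*1/10))*688 = -9*(4 - 9/10)/10*688 = -9/10*31/10*688 = -279/100*688 = -47988/25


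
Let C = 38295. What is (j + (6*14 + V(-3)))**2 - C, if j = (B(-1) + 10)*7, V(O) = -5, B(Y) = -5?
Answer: -25299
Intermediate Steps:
j = 35 (j = (-5 + 10)*7 = 5*7 = 35)
(j + (6*14 + V(-3)))**2 - C = (35 + (6*14 - 5))**2 - 1*38295 = (35 + (84 - 5))**2 - 38295 = (35 + 79)**2 - 38295 = 114**2 - 38295 = 12996 - 38295 = -25299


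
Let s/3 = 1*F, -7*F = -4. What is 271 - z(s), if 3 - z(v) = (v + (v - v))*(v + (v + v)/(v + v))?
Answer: 13360/49 ≈ 272.65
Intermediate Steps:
F = 4/7 (F = -⅐*(-4) = 4/7 ≈ 0.57143)
s = 12/7 (s = 3*(1*(4/7)) = 3*(4/7) = 12/7 ≈ 1.7143)
z(v) = 3 - v*(1 + v) (z(v) = 3 - (v + (v - v))*(v + (v + v)/(v + v)) = 3 - (v + 0)*(v + (2*v)/((2*v))) = 3 - v*(v + (2*v)*(1/(2*v))) = 3 - v*(v + 1) = 3 - v*(1 + v))
271 - z(s) = 271 - (3 - 1*12/7 - (12/7)²) = 271 - (3 - 12/7 - 1*144/49) = 271 - (3 - 12/7 - 144/49) = 271 - 1*(-81/49) = 271 + 81/49 = 13360/49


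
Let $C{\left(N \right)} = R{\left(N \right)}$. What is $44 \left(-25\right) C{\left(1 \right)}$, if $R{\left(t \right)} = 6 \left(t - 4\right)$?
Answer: $19800$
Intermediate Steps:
$R{\left(t \right)} = -24 + 6 t$ ($R{\left(t \right)} = 6 \left(-4 + t\right) = -24 + 6 t$)
$C{\left(N \right)} = -24 + 6 N$
$44 \left(-25\right) C{\left(1 \right)} = 44 \left(-25\right) \left(-24 + 6 \cdot 1\right) = - 1100 \left(-24 + 6\right) = \left(-1100\right) \left(-18\right) = 19800$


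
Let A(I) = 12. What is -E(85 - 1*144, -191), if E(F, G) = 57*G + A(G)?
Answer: 10875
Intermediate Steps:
E(F, G) = 12 + 57*G (E(F, G) = 57*G + 12 = 12 + 57*G)
-E(85 - 1*144, -191) = -(12 + 57*(-191)) = -(12 - 10887) = -1*(-10875) = 10875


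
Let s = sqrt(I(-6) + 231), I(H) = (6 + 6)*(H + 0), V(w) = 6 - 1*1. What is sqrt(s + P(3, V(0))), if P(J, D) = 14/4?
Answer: sqrt(14 + 4*sqrt(159))/2 ≈ 4.0137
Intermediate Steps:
V(w) = 5 (V(w) = 6 - 1 = 5)
I(H) = 12*H
P(J, D) = 7/2 (P(J, D) = 14*(1/4) = 7/2)
s = sqrt(159) (s = sqrt(12*(-6) + 231) = sqrt(-72 + 231) = sqrt(159) ≈ 12.610)
sqrt(s + P(3, V(0))) = sqrt(sqrt(159) + 7/2) = sqrt(7/2 + sqrt(159))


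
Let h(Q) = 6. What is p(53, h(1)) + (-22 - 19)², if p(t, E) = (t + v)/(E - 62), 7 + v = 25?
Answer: 94065/56 ≈ 1679.7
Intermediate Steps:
v = 18 (v = -7 + 25 = 18)
p(t, E) = (18 + t)/(-62 + E) (p(t, E) = (t + 18)/(E - 62) = (18 + t)/(-62 + E))
p(53, h(1)) + (-22 - 19)² = (18 + 53)/(-62 + 6) + (-22 - 19)² = 71/(-56) + (-41)² = -1/56*71 + 1681 = -71/56 + 1681 = 94065/56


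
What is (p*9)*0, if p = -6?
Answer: 0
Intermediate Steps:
(p*9)*0 = -6*9*0 = -54*0 = 0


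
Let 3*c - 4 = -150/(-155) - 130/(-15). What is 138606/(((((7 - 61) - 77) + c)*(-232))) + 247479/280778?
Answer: 111065947815/19812257236 ≈ 5.6059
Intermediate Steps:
c = 1268/279 (c = 4/3 + (-150/(-155) - 130/(-15))/3 = 4/3 + (-150*(-1/155) - 130*(-1/15))/3 = 4/3 + (30/31 + 26/3)/3 = 4/3 + (⅓)*(896/93) = 4/3 + 896/279 = 1268/279 ≈ 4.5448)
138606/(((((7 - 61) - 77) + c)*(-232))) + 247479/280778 = 138606/(((((7 - 61) - 77) + 1268/279)*(-232))) + 247479/280778 = 138606/((((-54 - 77) + 1268/279)*(-232))) + 247479*(1/280778) = 138606/(((-131 + 1268/279)*(-232))) + 247479/280778 = 138606/((-35281/279*(-232))) + 247479/280778 = 138606/(8185192/279) + 247479/280778 = 138606*(279/8185192) + 247479/280778 = 19335537/4092596 + 247479/280778 = 111065947815/19812257236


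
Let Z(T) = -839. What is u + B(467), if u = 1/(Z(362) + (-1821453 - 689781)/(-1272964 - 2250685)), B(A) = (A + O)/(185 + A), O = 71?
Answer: 793431634939/962948670302 ≈ 0.82396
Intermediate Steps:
B(A) = (71 + A)/(185 + A) (B(A) = (A + 71)/(185 + A) = (71 + A)/(185 + A))
u = -3523649/2953830277 (u = 1/(-839 + (-1821453 - 689781)/(-1272964 - 2250685)) = 1/(-839 - 2511234/(-3523649)) = 1/(-839 - 2511234*(-1/3523649)) = 1/(-839 + 2511234/3523649) = 1/(-2953830277/3523649) = -3523649/2953830277 ≈ -0.0011929)
u + B(467) = -3523649/2953830277 + (71 + 467)/(185 + 467) = -3523649/2953830277 + 538/652 = -3523649/2953830277 + (1/652)*538 = -3523649/2953830277 + 269/326 = 793431634939/962948670302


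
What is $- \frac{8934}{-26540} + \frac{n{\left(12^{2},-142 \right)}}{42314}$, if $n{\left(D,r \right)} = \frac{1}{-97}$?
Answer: $\frac{4583650154}{13616539415} \approx 0.33662$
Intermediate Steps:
$n{\left(D,r \right)} = - \frac{1}{97}$
$- \frac{8934}{-26540} + \frac{n{\left(12^{2},-142 \right)}}{42314} = - \frac{8934}{-26540} - \frac{1}{97 \cdot 42314} = \left(-8934\right) \left(- \frac{1}{26540}\right) - \frac{1}{4104458} = \frac{4467}{13270} - \frac{1}{4104458} = \frac{4583650154}{13616539415}$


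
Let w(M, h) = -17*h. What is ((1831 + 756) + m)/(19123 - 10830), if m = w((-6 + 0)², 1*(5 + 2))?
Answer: 2468/8293 ≈ 0.29760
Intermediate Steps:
m = -119 (m = -17*(5 + 2) = -17*7 = -119)
((1831 + 756) + m)/(19123 - 10830) = ((1831 + 756) - 119)/(19123 - 10830) = (2587 - 119)/8293 = 2468*(1/8293) = 2468/8293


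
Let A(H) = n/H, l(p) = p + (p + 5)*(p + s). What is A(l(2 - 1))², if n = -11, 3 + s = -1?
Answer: 121/289 ≈ 0.41868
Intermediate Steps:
s = -4 (s = -3 - 1 = -4)
l(p) = p + (-4 + p)*(5 + p) (l(p) = p + (p + 5)*(p - 4) = p + (5 + p)*(-4 + p) = p + (-4 + p)*(5 + p))
A(H) = -11/H
A(l(2 - 1))² = (-11/(-20 + (2 - 1)² + 2*(2 - 1)))² = (-11/(-20 + 1² + 2*1))² = (-11/(-20 + 1 + 2))² = (-11/(-17))² = (-11*(-1/17))² = (11/17)² = 121/289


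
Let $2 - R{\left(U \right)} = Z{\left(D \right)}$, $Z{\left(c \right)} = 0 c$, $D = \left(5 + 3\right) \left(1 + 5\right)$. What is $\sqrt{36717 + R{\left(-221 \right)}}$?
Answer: $\sqrt{36719} \approx 191.62$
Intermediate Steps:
$D = 48$ ($D = 8 \cdot 6 = 48$)
$Z{\left(c \right)} = 0$
$R{\left(U \right)} = 2$ ($R{\left(U \right)} = 2 - 0 = 2 + 0 = 2$)
$\sqrt{36717 + R{\left(-221 \right)}} = \sqrt{36717 + 2} = \sqrt{36719}$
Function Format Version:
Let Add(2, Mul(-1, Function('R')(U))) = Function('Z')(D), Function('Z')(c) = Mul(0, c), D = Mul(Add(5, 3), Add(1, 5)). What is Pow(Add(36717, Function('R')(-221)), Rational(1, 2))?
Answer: Pow(36719, Rational(1, 2)) ≈ 191.62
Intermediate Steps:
D = 48 (D = Mul(8, 6) = 48)
Function('Z')(c) = 0
Function('R')(U) = 2 (Function('R')(U) = Add(2, Mul(-1, 0)) = Add(2, 0) = 2)
Pow(Add(36717, Function('R')(-221)), Rational(1, 2)) = Pow(Add(36717, 2), Rational(1, 2)) = Pow(36719, Rational(1, 2))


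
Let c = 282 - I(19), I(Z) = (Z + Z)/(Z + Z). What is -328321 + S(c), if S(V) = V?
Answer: -328040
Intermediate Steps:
I(Z) = 1 (I(Z) = (2*Z)/((2*Z)) = (2*Z)*(1/(2*Z)) = 1)
c = 281 (c = 282 - 1*1 = 282 - 1 = 281)
-328321 + S(c) = -328321 + 281 = -328040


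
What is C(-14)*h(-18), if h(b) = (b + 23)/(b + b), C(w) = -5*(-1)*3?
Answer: -25/12 ≈ -2.0833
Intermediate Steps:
C(w) = 15 (C(w) = 5*3 = 15)
h(b) = (23 + b)/(2*b) (h(b) = (23 + b)/((2*b)) = (23 + b)*(1/(2*b)) = (23 + b)/(2*b))
C(-14)*h(-18) = 15*((½)*(23 - 18)/(-18)) = 15*((½)*(-1/18)*5) = 15*(-5/36) = -25/12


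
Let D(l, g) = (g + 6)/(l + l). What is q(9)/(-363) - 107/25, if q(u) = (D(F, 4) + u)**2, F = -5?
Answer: -40441/9075 ≈ -4.4563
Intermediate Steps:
D(l, g) = (6 + g)/(2*l) (D(l, g) = (6 + g)/((2*l)) = (6 + g)*(1/(2*l)) = (6 + g)/(2*l))
q(u) = (-1 + u)**2 (q(u) = ((1/2)*(6 + 4)/(-5) + u)**2 = ((1/2)*(-1/5)*10 + u)**2 = (-1 + u)**2)
q(9)/(-363) - 107/25 = (-1 + 9)**2/(-363) - 107/25 = 8**2*(-1/363) - 107*1/25 = 64*(-1/363) - 107/25 = -64/363 - 107/25 = -40441/9075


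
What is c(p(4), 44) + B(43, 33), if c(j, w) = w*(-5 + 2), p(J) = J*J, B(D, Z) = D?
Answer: -89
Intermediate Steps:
p(J) = J²
c(j, w) = -3*w (c(j, w) = w*(-3) = -3*w)
c(p(4), 44) + B(43, 33) = -3*44 + 43 = -132 + 43 = -89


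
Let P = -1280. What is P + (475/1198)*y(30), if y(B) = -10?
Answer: -769095/599 ≈ -1284.0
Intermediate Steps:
P + (475/1198)*y(30) = -1280 + (475/1198)*(-10) = -1280 - 2375/599 = -769095/599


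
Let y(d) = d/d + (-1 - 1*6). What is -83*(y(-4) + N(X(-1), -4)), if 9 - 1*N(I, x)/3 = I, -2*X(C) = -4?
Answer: -1245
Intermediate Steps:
X(C) = 2 (X(C) = -½*(-4) = 2)
N(I, x) = 27 - 3*I
y(d) = -6 (y(d) = 1 + (-1 - 6) = 1 - 7 = -6)
-83*(y(-4) + N(X(-1), -4)) = -83*(-6 + (27 - 3*2)) = -83*(-6 + (27 - 6)) = -83*(-6 + 21) = -83*15 = -1245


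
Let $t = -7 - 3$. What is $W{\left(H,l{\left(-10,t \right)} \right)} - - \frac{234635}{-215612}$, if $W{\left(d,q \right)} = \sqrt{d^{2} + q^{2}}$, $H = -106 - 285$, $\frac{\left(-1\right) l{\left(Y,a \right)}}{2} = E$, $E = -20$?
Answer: $- \frac{234635}{215612} + \sqrt{154481} \approx 391.95$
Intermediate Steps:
$t = -10$ ($t = -7 - 3 = -10$)
$l{\left(Y,a \right)} = 40$ ($l{\left(Y,a \right)} = \left(-2\right) \left(-20\right) = 40$)
$H = -391$ ($H = -106 - 285 = -391$)
$W{\left(H,l{\left(-10,t \right)} \right)} - - \frac{234635}{-215612} = \sqrt{\left(-391\right)^{2} + 40^{2}} - - \frac{234635}{-215612} = \sqrt{152881 + 1600} - \left(-234635\right) \left(- \frac{1}{215612}\right) = \sqrt{154481} - \frac{234635}{215612} = - \frac{234635}{215612} + \sqrt{154481}$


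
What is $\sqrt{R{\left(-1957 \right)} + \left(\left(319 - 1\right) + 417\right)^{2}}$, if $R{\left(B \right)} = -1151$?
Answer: $\sqrt{539074} \approx 734.22$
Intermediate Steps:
$\sqrt{R{\left(-1957 \right)} + \left(\left(319 - 1\right) + 417\right)^{2}} = \sqrt{-1151 + \left(\left(319 - 1\right) + 417\right)^{2}} = \sqrt{-1151 + \left(318 + 417\right)^{2}} = \sqrt{-1151 + 735^{2}} = \sqrt{-1151 + 540225} = \sqrt{539074}$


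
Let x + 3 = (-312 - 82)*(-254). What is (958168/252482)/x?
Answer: 479084/12633315593 ≈ 3.7922e-5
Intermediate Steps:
x = 100073 (x = -3 + (-312 - 82)*(-254) = -3 - 394*(-254) = -3 + 100076 = 100073)
(958168/252482)/x = (958168/252482)/100073 = (958168*(1/252482))*(1/100073) = (479084/126241)*(1/100073) = 479084/12633315593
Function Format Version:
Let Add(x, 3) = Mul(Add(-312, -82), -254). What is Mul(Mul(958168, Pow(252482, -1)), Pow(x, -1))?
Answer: Rational(479084, 12633315593) ≈ 3.7922e-5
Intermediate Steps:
x = 100073 (x = Add(-3, Mul(Add(-312, -82), -254)) = Add(-3, Mul(-394, -254)) = Add(-3, 100076) = 100073)
Mul(Mul(958168, Pow(252482, -1)), Pow(x, -1)) = Mul(Mul(958168, Pow(252482, -1)), Pow(100073, -1)) = Mul(Mul(958168, Rational(1, 252482)), Rational(1, 100073)) = Mul(Rational(479084, 126241), Rational(1, 100073)) = Rational(479084, 12633315593)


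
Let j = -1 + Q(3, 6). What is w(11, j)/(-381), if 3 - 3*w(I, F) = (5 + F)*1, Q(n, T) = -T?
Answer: -5/1143 ≈ -0.0043745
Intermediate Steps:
j = -7 (j = -1 - 1*6 = -1 - 6 = -7)
w(I, F) = -⅔ - F/3 (w(I, F) = 1 - (5 + F)/3 = 1 + (-5/3 - F/3) = -⅔ - F/3)
w(11, j)/(-381) = (-⅔ - ⅓*(-7))/(-381) = (-⅔ + 7/3)*(-1/381) = (5/3)*(-1/381) = -5/1143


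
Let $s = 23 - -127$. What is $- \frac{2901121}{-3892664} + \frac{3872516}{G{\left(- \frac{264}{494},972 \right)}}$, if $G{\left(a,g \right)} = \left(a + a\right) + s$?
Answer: $\frac{1861742207712617}{71597768952} \approx 26003.0$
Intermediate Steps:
$s = 150$ ($s = 23 + 127 = 150$)
$G{\left(a,g \right)} = 150 + 2 a$ ($G{\left(a,g \right)} = \left(a + a\right) + 150 = 2 a + 150 = 150 + 2 a$)
$- \frac{2901121}{-3892664} + \frac{3872516}{G{\left(- \frac{264}{494},972 \right)}} = - \frac{2901121}{-3892664} + \frac{3872516}{150 + 2 \left(- \frac{264}{494}\right)} = \left(-2901121\right) \left(- \frac{1}{3892664}\right) + \frac{3872516}{150 + 2 \left(\left(-264\right) \frac{1}{494}\right)} = \frac{2901121}{3892664} + \frac{3872516}{150 + 2 \left(- \frac{132}{247}\right)} = \frac{2901121}{3892664} + \frac{3872516}{150 - \frac{264}{247}} = \frac{2901121}{3892664} + \frac{3872516}{\frac{36786}{247}} = \frac{2901121}{3892664} + 3872516 \cdot \frac{247}{36786} = \frac{2901121}{3892664} + \frac{478255726}{18393} = \frac{1861742207712617}{71597768952}$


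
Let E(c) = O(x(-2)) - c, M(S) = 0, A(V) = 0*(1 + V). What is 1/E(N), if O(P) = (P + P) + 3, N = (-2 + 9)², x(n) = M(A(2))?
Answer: -1/46 ≈ -0.021739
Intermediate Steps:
A(V) = 0
x(n) = 0
N = 49 (N = 7² = 49)
O(P) = 3 + 2*P (O(P) = 2*P + 3 = 3 + 2*P)
E(c) = 3 - c (E(c) = (3 + 2*0) - c = (3 + 0) - c = 3 - c)
1/E(N) = 1/(3 - 1*49) = 1/(3 - 49) = 1/(-46) = -1/46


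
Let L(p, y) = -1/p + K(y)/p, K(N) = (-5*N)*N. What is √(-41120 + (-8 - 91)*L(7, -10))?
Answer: I*√1667687/7 ≈ 184.48*I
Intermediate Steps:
K(N) = -5*N²
L(p, y) = -1/p - 5*y²/p (L(p, y) = -1/p + (-5*y²)/p = -1/p - 5*y²/p)
√(-41120 + (-8 - 91)*L(7, -10)) = √(-41120 + (-8 - 91)*((-1 - 5*(-10)²)/7)) = √(-41120 - 99*(-1 - 5*100)/7) = √(-41120 - 99*(-1 - 500)/7) = √(-41120 - 99*(-501)/7) = √(-41120 - 99*(-501/7)) = √(-41120 + 49599/7) = √(-238241/7) = I*√1667687/7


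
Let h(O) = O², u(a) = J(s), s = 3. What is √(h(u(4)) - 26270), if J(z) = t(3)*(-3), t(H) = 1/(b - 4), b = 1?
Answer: I*√26269 ≈ 162.08*I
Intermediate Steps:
t(H) = -⅓ (t(H) = 1/(1 - 4) = 1/(-3) = -⅓)
J(z) = 1 (J(z) = -⅓*(-3) = 1)
u(a) = 1
√(h(u(4)) - 26270) = √(1² - 26270) = √(1 - 26270) = √(-26269) = I*√26269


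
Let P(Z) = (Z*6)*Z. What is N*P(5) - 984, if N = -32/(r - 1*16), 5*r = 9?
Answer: -45864/71 ≈ -645.97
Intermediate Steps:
r = 9/5 (r = (⅕)*9 = 9/5 ≈ 1.8000)
N = 160/71 (N = -32/(9/5 - 1*16) = -32/(9/5 - 16) = -32/(-71/5) = -32*(-5/71) = 160/71 ≈ 2.2535)
P(Z) = 6*Z² (P(Z) = (6*Z)*Z = 6*Z²)
N*P(5) - 984 = 160*(6*5²)/71 - 984 = 160*(6*25)/71 - 984 = (160/71)*150 - 984 = 24000/71 - 984 = -45864/71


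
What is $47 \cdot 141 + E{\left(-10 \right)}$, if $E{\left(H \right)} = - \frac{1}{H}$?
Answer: $\frac{66271}{10} \approx 6627.1$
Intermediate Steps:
$47 \cdot 141 + E{\left(-10 \right)} = 47 \cdot 141 - \frac{1}{-10} = 6627 - - \frac{1}{10} = 6627 + \frac{1}{10} = \frac{66271}{10}$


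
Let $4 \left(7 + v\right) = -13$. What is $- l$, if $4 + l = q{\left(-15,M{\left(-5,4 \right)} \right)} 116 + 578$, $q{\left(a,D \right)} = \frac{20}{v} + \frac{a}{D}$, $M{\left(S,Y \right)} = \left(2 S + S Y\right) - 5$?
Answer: $- \frac{114046}{287} \approx -397.37$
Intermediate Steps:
$v = - \frac{41}{4}$ ($v = -7 + \frac{1}{4} \left(-13\right) = -7 - \frac{13}{4} = - \frac{41}{4} \approx -10.25$)
$M{\left(S,Y \right)} = -5 + 2 S + S Y$
$q{\left(a,D \right)} = - \frac{80}{41} + \frac{a}{D}$ ($q{\left(a,D \right)} = \frac{20}{- \frac{41}{4}} + \frac{a}{D} = 20 \left(- \frac{4}{41}\right) + \frac{a}{D} = - \frac{80}{41} + \frac{a}{D}$)
$l = \frac{114046}{287}$ ($l = -4 + \left(\left(- \frac{80}{41} - \frac{15}{-5 + 2 \left(-5\right) - 20}\right) 116 + 578\right) = -4 + \left(\left(- \frac{80}{41} - \frac{15}{-5 - 10 - 20}\right) 116 + 578\right) = -4 + \left(\left(- \frac{80}{41} - \frac{15}{-35}\right) 116 + 578\right) = -4 + \left(\left(- \frac{80}{41} - - \frac{3}{7}\right) 116 + 578\right) = -4 + \left(\left(- \frac{80}{41} + \frac{3}{7}\right) 116 + 578\right) = -4 + \left(\left(- \frac{437}{287}\right) 116 + 578\right) = -4 + \left(- \frac{50692}{287} + 578\right) = -4 + \frac{115194}{287} = \frac{114046}{287} \approx 397.37$)
$- l = \left(-1\right) \frac{114046}{287} = - \frac{114046}{287}$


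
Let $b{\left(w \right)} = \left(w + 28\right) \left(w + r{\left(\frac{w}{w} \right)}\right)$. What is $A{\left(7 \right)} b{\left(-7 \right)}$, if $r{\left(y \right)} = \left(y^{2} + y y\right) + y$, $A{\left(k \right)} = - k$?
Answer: $588$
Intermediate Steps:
$r{\left(y \right)} = y + 2 y^{2}$ ($r{\left(y \right)} = \left(y^{2} + y^{2}\right) + y = 2 y^{2} + y = y + 2 y^{2}$)
$b{\left(w \right)} = \left(3 + w\right) \left(28 + w\right)$ ($b{\left(w \right)} = \left(w + 28\right) \left(w + \frac{w}{w} \left(1 + 2 \frac{w}{w}\right)\right) = \left(28 + w\right) \left(w + 1 \left(1 + 2 \cdot 1\right)\right) = \left(28 + w\right) \left(w + 1 \left(1 + 2\right)\right) = \left(28 + w\right) \left(w + 1 \cdot 3\right) = \left(28 + w\right) \left(w + 3\right) = \left(28 + w\right) \left(3 + w\right) = \left(3 + w\right) \left(28 + w\right)$)
$A{\left(7 \right)} b{\left(-7 \right)} = \left(-1\right) 7 \left(84 + \left(-7\right)^{2} + 31 \left(-7\right)\right) = - 7 \left(84 + 49 - 217\right) = \left(-7\right) \left(-84\right) = 588$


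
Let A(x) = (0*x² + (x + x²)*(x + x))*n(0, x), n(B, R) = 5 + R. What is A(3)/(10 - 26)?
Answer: -36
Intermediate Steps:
A(x) = 2*x*(5 + x)*(x + x²) (A(x) = (0*x² + (x + x²)*(x + x))*(5 + x) = (0 + (x + x²)*(2*x))*(5 + x) = (0 + 2*x*(x + x²))*(5 + x) = (2*x*(x + x²))*(5 + x) = 2*x*(5 + x)*(x + x²))
A(3)/(10 - 26) = (2*3²*(1 + 3)*(5 + 3))/(10 - 26) = (2*9*4*8)/(-16) = -1/16*576 = -36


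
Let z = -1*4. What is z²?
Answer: 16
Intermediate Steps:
z = -4
z² = (-4)² = 16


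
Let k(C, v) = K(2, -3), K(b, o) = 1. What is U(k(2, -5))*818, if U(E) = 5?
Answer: 4090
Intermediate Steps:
k(C, v) = 1
U(k(2, -5))*818 = 5*818 = 4090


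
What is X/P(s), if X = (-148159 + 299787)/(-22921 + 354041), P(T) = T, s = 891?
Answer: 37907/73756980 ≈ 0.00051394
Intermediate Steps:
X = 37907/82780 (X = 151628/331120 = 151628*(1/331120) = 37907/82780 ≈ 0.45792)
X/P(s) = (37907/82780)/891 = (37907/82780)*(1/891) = 37907/73756980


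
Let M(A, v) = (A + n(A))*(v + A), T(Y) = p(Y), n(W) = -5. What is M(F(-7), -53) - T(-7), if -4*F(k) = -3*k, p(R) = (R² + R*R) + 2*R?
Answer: 8209/16 ≈ 513.06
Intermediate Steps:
p(R) = 2*R + 2*R² (p(R) = (R² + R²) + 2*R = 2*R² + 2*R = 2*R + 2*R²)
F(k) = 3*k/4 (F(k) = -(-3)*k/4 = 3*k/4)
T(Y) = 2*Y*(1 + Y)
M(A, v) = (-5 + A)*(A + v) (M(A, v) = (A - 5)*(v + A) = (-5 + A)*(A + v))
M(F(-7), -53) - T(-7) = (((¾)*(-7))² - 15*(-7)/4 - 5*(-53) + ((¾)*(-7))*(-53)) - 2*(-7)*(1 - 7) = ((-21/4)² - 5*(-21/4) + 265 - 21/4*(-53)) - 2*(-7)*(-6) = (441/16 + 105/4 + 265 + 1113/4) - 1*84 = 9553/16 - 84 = 8209/16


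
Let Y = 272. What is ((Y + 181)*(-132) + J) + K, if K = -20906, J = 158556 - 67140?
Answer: 10714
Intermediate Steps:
J = 91416
((Y + 181)*(-132) + J) + K = ((272 + 181)*(-132) + 91416) - 20906 = (453*(-132) + 91416) - 20906 = (-59796 + 91416) - 20906 = 31620 - 20906 = 10714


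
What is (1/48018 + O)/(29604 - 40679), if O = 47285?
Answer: -2270531131/531799350 ≈ -4.2695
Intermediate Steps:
(1/48018 + O)/(29604 - 40679) = (1/48018 + 47285)/(29604 - 40679) = (1/48018 + 47285)/(-11075) = (2270531131/48018)*(-1/11075) = -2270531131/531799350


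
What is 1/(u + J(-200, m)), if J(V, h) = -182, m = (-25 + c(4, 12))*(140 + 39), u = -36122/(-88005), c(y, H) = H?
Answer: -88005/15980788 ≈ -0.0055069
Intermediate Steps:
u = 36122/88005 (u = -36122*(-1/88005) = 36122/88005 ≈ 0.41045)
m = -2327 (m = (-25 + 12)*(140 + 39) = -13*179 = -2327)
1/(u + J(-200, m)) = 1/(36122/88005 - 182) = 1/(-15980788/88005) = -88005/15980788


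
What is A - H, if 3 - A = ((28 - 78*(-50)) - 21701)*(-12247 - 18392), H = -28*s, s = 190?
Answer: -544541624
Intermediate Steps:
H = -5320 (H = -28*190 = -5320)
A = -544546944 (A = 3 - ((28 - 78*(-50)) - 21701)*(-12247 - 18392) = 3 - ((28 + 3900) - 21701)*(-30639) = 3 - (3928 - 21701)*(-30639) = 3 - (-17773)*(-30639) = 3 - 1*544546947 = 3 - 544546947 = -544546944)
A - H = -544546944 - 1*(-5320) = -544546944 + 5320 = -544541624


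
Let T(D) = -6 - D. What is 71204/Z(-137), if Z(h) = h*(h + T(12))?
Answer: 71204/21235 ≈ 3.3531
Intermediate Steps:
Z(h) = h*(-18 + h) (Z(h) = h*(h + (-6 - 1*12)) = h*(h + (-6 - 12)) = h*(h - 18) = h*(-18 + h))
71204/Z(-137) = 71204/((-137*(-18 - 137))) = 71204/((-137*(-155))) = 71204/21235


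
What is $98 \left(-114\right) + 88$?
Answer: $-11084$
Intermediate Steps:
$98 \left(-114\right) + 88 = -11172 + 88 = -11084$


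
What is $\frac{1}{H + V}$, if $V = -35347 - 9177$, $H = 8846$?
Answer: $- \frac{1}{35678} \approx -2.8028 \cdot 10^{-5}$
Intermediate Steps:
$V = -44524$ ($V = -35347 - 9177 = -44524$)
$\frac{1}{H + V} = \frac{1}{8846 - 44524} = \frac{1}{-35678} = - \frac{1}{35678}$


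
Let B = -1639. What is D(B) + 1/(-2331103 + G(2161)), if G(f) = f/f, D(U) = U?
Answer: -3820676179/2331102 ≈ -1639.0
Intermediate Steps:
G(f) = 1
D(B) + 1/(-2331103 + G(2161)) = -1639 + 1/(-2331103 + 1) = -1639 + 1/(-2331102) = -1639 - 1/2331102 = -3820676179/2331102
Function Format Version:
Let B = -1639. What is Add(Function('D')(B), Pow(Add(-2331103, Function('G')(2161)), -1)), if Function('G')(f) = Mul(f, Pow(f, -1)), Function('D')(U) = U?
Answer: Rational(-3820676179, 2331102) ≈ -1639.0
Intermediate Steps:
Function('G')(f) = 1
Add(Function('D')(B), Pow(Add(-2331103, Function('G')(2161)), -1)) = Add(-1639, Pow(Add(-2331103, 1), -1)) = Add(-1639, Pow(-2331102, -1)) = Add(-1639, Rational(-1, 2331102)) = Rational(-3820676179, 2331102)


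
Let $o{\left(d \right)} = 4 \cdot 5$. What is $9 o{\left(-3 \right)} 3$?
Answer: $540$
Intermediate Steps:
$o{\left(d \right)} = 20$
$9 o{\left(-3 \right)} 3 = 9 \cdot 20 \cdot 3 = 180 \cdot 3 = 540$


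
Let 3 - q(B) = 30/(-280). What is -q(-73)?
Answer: -87/28 ≈ -3.1071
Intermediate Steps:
q(B) = 87/28 (q(B) = 3 - 30/(-280) = 3 - 30*(-1)/280 = 3 - 1*(-3/28) = 3 + 3/28 = 87/28)
-q(-73) = -1*87/28 = -87/28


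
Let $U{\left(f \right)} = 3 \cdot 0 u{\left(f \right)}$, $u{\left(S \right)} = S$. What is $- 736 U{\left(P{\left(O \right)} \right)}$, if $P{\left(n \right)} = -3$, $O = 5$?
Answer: $0$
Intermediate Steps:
$U{\left(f \right)} = 0$ ($U{\left(f \right)} = 3 \cdot 0 f = 0 f = 0$)
$- 736 U{\left(P{\left(O \right)} \right)} = \left(-736\right) 0 = 0$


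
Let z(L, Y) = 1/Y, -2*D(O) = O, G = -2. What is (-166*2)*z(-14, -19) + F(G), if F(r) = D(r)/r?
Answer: 645/38 ≈ 16.974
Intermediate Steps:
D(O) = -O/2
F(r) = -1/2 (F(r) = (-r/2)/r = -1/2)
(-166*2)*z(-14, -19) + F(G) = -166*2/(-19) - 1/2 = -332*(-1/19) - 1/2 = 332/19 - 1/2 = 645/38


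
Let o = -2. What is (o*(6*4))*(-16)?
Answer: 768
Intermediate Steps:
(o*(6*4))*(-16) = -12*4*(-16) = -2*24*(-16) = -48*(-16) = 768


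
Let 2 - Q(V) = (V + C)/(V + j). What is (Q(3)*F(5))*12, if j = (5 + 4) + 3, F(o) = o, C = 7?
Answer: 80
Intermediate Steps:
j = 12 (j = 9 + 3 = 12)
Q(V) = 2 - (7 + V)/(12 + V) (Q(V) = 2 - (V + 7)/(V + 12) = 2 - (7 + V)/(12 + V))
(Q(3)*F(5))*12 = (((17 + 3)/(12 + 3))*5)*12 = ((20/15)*5)*12 = (((1/15)*20)*5)*12 = ((4/3)*5)*12 = (20/3)*12 = 80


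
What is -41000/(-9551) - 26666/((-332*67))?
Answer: 8706649/1585466 ≈ 5.4915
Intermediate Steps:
-41000/(-9551) - 26666/((-332*67)) = -41000*(-1/9551) - 26666/(-22244) = 41000/9551 - 26666*(-1/22244) = 41000/9551 + 199/166 = 8706649/1585466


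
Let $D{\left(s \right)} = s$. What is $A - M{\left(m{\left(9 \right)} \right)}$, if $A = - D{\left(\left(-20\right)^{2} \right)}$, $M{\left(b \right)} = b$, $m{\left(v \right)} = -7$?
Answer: $-393$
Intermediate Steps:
$A = -400$ ($A = - \left(-20\right)^{2} = \left(-1\right) 400 = -400$)
$A - M{\left(m{\left(9 \right)} \right)} = -400 - -7 = -400 + 7 = -393$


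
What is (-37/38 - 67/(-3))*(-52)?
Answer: -63310/57 ≈ -1110.7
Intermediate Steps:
(-37/38 - 67/(-3))*(-52) = (-37*1/38 - 67*(-1/3))*(-52) = (-37/38 + 67/3)*(-52) = (2435/114)*(-52) = -63310/57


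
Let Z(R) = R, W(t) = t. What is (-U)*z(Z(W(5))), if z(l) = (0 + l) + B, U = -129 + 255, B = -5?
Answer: 0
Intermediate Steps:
U = 126
z(l) = -5 + l (z(l) = (0 + l) - 5 = l - 5 = -5 + l)
(-U)*z(Z(W(5))) = (-1*126)*(-5 + 5) = -126*0 = 0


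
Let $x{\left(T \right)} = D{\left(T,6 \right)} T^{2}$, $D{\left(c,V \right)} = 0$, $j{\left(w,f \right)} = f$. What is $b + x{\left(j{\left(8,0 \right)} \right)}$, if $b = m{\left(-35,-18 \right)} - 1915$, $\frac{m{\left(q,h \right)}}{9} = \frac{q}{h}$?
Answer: $- \frac{3795}{2} \approx -1897.5$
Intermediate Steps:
$m{\left(q,h \right)} = \frac{9 q}{h}$ ($m{\left(q,h \right)} = 9 \frac{q}{h} = \frac{9 q}{h}$)
$b = - \frac{3795}{2}$ ($b = 9 \left(-35\right) \frac{1}{-18} - 1915 = 9 \left(-35\right) \left(- \frac{1}{18}\right) - 1915 = \frac{35}{2} - 1915 = - \frac{3795}{2} \approx -1897.5$)
$x{\left(T \right)} = 0$ ($x{\left(T \right)} = 0 T^{2} = 0$)
$b + x{\left(j{\left(8,0 \right)} \right)} = - \frac{3795}{2} + 0 = - \frac{3795}{2}$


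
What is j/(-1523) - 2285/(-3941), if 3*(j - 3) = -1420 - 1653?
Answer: 22515389/18006429 ≈ 1.2504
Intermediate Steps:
j = -3064/3 (j = 3 + (-1420 - 1653)/3 = 3 + (⅓)*(-3073) = 3 - 3073/3 = -3064/3 ≈ -1021.3)
j/(-1523) - 2285/(-3941) = -3064/3/(-1523) - 2285/(-3941) = -3064/3*(-1/1523) - 2285*(-1/3941) = 3064/4569 + 2285/3941 = 22515389/18006429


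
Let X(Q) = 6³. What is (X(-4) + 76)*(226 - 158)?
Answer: 19856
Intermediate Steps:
X(Q) = 216
(X(-4) + 76)*(226 - 158) = (216 + 76)*(226 - 158) = 292*68 = 19856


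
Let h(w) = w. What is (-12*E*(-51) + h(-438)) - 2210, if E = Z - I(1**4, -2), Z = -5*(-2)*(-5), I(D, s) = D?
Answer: -33860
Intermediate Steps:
Z = -50 (Z = 10*(-5) = -50)
E = -51 (E = -50 - 1*1**4 = -50 - 1*1 = -50 - 1 = -51)
(-12*E*(-51) + h(-438)) - 2210 = (-12*(-51)*(-51) - 438) - 2210 = (612*(-51) - 438) - 2210 = (-31212 - 438) - 2210 = -31650 - 2210 = -33860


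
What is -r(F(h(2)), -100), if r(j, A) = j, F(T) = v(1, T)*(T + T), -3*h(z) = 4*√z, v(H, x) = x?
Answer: -64/9 ≈ -7.1111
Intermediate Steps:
h(z) = -4*√z/3
F(T) = 2*T² (F(T) = T*(T + T) = T*(2*T) = 2*T²)
-r(F(h(2)), -100) = -2*(-4*√2/3)² = -2*32/9 = -1*64/9 = -64/9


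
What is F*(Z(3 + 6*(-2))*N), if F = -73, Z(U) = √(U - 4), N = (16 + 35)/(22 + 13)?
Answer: -3723*I*√13/35 ≈ -383.53*I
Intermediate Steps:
N = 51/35 ≈ 1.4571
Z(U) = √(-4 + U)
F*(Z(3 + 6*(-2))*N) = -73*√(-4 + (3 + 6*(-2)))*51/35 = -73*√(-4 + (3 - 12))*51/35 = -73*√(-4 - 9)*51/35 = -73*√(-13)*51/35 = -73*I*√13*51/35 = -3723*I*√13/35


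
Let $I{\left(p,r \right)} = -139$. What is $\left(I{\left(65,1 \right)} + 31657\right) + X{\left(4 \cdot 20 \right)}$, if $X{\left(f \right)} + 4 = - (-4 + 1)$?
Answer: $31517$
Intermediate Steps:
$X{\left(f \right)} = -1$ ($X{\left(f \right)} = -4 - \left(-4 + 1\right) = -4 - -3 = -4 + 3 = -1$)
$\left(I{\left(65,1 \right)} + 31657\right) + X{\left(4 \cdot 20 \right)} = \left(-139 + 31657\right) - 1 = 31518 - 1 = 31517$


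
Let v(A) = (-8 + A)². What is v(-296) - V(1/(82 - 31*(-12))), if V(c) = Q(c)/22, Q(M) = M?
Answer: 923051007/9988 ≈ 92416.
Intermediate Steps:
V(c) = c/22
v(-296) - V(1/(82 - 31*(-12))) = (-8 - 296)² - 1/(22*(82 - 31*(-12))) = (-304)² - 1/(22*(82 + 372)) = 92416 - 1/(22*454) = 92416 - 1*1/9988 = 92416 - 1/9988 = 923051007/9988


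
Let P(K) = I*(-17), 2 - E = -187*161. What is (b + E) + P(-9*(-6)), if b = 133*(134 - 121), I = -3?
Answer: 31889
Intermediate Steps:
E = 30109 (E = 2 - (-187)*161 = 2 - 1*(-30107) = 2 + 30107 = 30109)
P(K) = 51 (P(K) = -3*(-17) = 51)
b = 1729 (b = 133*13 = 1729)
(b + E) + P(-9*(-6)) = (1729 + 30109) + 51 = 31838 + 51 = 31889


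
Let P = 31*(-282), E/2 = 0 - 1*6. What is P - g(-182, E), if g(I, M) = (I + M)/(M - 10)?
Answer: -96259/11 ≈ -8750.8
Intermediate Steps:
E = -12 (E = 2*(0 - 1*6) = 2*(0 - 6) = 2*(-6) = -12)
g(I, M) = (I + M)/(-10 + M)
P = -8742
P - g(-182, E) = -8742 - (-182 - 12)/(-10 - 12) = -8742 - (-194)/(-22) = -8742 - (-1)*(-194)/22 = -8742 - 1*97/11 = -8742 - 97/11 = -96259/11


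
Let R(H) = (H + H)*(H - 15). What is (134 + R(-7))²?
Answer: 195364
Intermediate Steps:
R(H) = 2*H*(-15 + H) (R(H) = (2*H)*(-15 + H) = 2*H*(-15 + H))
(134 + R(-7))² = (134 + 2*(-7)*(-15 - 7))² = (134 + 2*(-7)*(-22))² = (134 + 308)² = 442² = 195364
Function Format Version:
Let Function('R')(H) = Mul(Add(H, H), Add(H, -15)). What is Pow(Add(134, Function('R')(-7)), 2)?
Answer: 195364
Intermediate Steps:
Function('R')(H) = Mul(2, H, Add(-15, H)) (Function('R')(H) = Mul(Mul(2, H), Add(-15, H)) = Mul(2, H, Add(-15, H)))
Pow(Add(134, Function('R')(-7)), 2) = Pow(Add(134, Mul(2, -7, Add(-15, -7))), 2) = Pow(Add(134, Mul(2, -7, -22)), 2) = Pow(Add(134, 308), 2) = Pow(442, 2) = 195364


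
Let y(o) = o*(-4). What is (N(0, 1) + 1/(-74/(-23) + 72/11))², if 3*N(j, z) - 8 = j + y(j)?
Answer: 421029361/54908100 ≈ 7.6679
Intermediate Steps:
y(o) = -4*o
N(j, z) = 8/3 - j (N(j, z) = 8/3 + (j - 4*j)/3 = 8/3 + (-3*j)/3 = 8/3 - j)
(N(0, 1) + 1/(-74/(-23) + 72/11))² = ((8/3 - 1*0) + 1/(-74/(-23) + 72/11))² = ((8/3 + 0) + 1/(-74*(-1/23) + 72*(1/11)))² = (8/3 + 1/(74/23 + 72/11))² = (8/3 + 1/(2470/253))² = (8/3 + 253/2470)² = (20519/7410)² = 421029361/54908100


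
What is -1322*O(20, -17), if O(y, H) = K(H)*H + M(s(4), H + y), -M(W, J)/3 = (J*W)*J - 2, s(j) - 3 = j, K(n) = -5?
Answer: 129556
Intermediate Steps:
s(j) = 3 + j
M(W, J) = 6 - 3*W*J² (M(W, J) = -3*((J*W)*J - 2) = -3*(W*J² - 2) = -3*(-2 + W*J²) = 6 - 3*W*J²)
O(y, H) = 6 - 21*(H + y)² - 5*H (O(y, H) = -5*H + (6 - 3*(3 + 4)*(H + y)²) = -5*H + (6 - 3*7*(H + y)²) = -5*H + (6 - 21*(H + y)²) = 6 - 21*(H + y)² - 5*H)
-1322*O(20, -17) = -1322*(6 - 21*(-17 + 20)² - 5*(-17)) = -1322*(6 - 21*3² + 85) = -1322*(6 - 21*9 + 85) = -1322*(6 - 189 + 85) = -1322*(-98) = 129556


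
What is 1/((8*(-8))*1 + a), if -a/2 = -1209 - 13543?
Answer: 1/29440 ≈ 3.3967e-5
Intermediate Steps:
a = 29504 (a = -2*(-1209 - 13543) = -2*(-14752) = 29504)
1/((8*(-8))*1 + a) = 1/((8*(-8))*1 + 29504) = 1/(-64*1 + 29504) = 1/(-64 + 29504) = 1/29440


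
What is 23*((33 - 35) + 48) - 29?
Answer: 1029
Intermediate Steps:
23*((33 - 35) + 48) - 29 = 23*(-2 + 48) - 29 = 23*46 - 29 = 1058 - 29 = 1029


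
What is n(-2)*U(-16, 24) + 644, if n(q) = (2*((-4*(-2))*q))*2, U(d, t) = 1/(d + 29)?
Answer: 8308/13 ≈ 639.08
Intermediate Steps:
U(d, t) = 1/(29 + d)
n(q) = 32*q (n(q) = (2*(8*q))*2 = (16*q)*2 = 32*q)
n(-2)*U(-16, 24) + 644 = (32*(-2))/(29 - 16) + 644 = -64/13 + 644 = 8308/13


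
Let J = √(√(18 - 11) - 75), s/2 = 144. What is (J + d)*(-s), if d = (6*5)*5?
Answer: -43200 - 288*I*√(75 - √7) ≈ -43200.0 - 2449.8*I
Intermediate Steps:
s = 288 (s = 2*144 = 288)
J = √(-75 + √7) (J = √(√7 - 75) = √(-75 + √7) ≈ 8.5061*I)
d = 150 (d = 30*5 = 150)
(J + d)*(-s) = (√(-75 + √7) + 150)*(-1*288) = (150 + √(-75 + √7))*(-288) = -43200 - 288*√(-75 + √7)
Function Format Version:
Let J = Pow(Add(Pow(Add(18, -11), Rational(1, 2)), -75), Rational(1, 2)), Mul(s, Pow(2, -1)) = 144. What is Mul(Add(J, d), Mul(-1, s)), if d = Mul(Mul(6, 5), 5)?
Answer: Add(-43200, Mul(-288, I, Pow(Add(75, Mul(-1, Pow(7, Rational(1, 2)))), Rational(1, 2)))) ≈ Add(-43200., Mul(-2449.8, I))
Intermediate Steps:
s = 288 (s = Mul(2, 144) = 288)
J = Pow(Add(-75, Pow(7, Rational(1, 2))), Rational(1, 2)) (J = Pow(Add(Pow(7, Rational(1, 2)), -75), Rational(1, 2)) = Pow(Add(-75, Pow(7, Rational(1, 2))), Rational(1, 2)) ≈ Mul(8.5061, I))
d = 150 (d = Mul(30, 5) = 150)
Mul(Add(J, d), Mul(-1, s)) = Mul(Add(Pow(Add(-75, Pow(7, Rational(1, 2))), Rational(1, 2)), 150), Mul(-1, 288)) = Mul(Add(150, Pow(Add(-75, Pow(7, Rational(1, 2))), Rational(1, 2))), -288) = Add(-43200, Mul(-288, Pow(Add(-75, Pow(7, Rational(1, 2))), Rational(1, 2))))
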